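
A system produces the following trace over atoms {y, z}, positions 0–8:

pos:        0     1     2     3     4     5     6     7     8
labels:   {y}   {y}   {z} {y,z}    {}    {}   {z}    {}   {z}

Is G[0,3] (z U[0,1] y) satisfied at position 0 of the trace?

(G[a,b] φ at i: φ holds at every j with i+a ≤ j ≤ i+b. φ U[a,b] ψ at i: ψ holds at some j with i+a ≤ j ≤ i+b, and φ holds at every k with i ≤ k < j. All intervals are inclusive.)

Yes

Check (z U[0,1] y) at every j in [0,3]:
  j=0: holds
  j=1: holds
  j=2: holds
  j=3: holds
All positions satisfy it → formula holds.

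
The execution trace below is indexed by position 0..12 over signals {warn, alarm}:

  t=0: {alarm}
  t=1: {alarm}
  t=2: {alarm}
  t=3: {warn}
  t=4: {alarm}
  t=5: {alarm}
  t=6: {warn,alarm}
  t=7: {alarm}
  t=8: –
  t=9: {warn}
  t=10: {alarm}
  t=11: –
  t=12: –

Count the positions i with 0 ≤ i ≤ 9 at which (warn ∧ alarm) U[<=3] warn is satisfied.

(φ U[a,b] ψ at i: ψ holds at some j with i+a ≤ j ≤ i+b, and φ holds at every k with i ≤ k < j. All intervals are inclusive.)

Evaluate at each i in [0,9]:
  i=0: ✗ (lhs fails at k=0 before rhs at j=3)
  i=1: ✗ (lhs fails at k=1 before rhs at j=3)
  i=2: ✗ (lhs fails at k=2 before rhs at j=3)
  i=3: ✓ (rhs at j=3)
  i=4: ✗ (lhs fails at k=4 before rhs at j=6)
  i=5: ✗ (lhs fails at k=5 before rhs at j=6)
  i=6: ✓ (rhs at j=6)
  i=7: ✗ (lhs fails at k=7 before rhs at j=9)
  i=8: ✗ (lhs fails at k=8 before rhs at j=9)
  i=9: ✓ (rhs at j=9)
Positions where it holds: {3, 6, 9} → 3.

3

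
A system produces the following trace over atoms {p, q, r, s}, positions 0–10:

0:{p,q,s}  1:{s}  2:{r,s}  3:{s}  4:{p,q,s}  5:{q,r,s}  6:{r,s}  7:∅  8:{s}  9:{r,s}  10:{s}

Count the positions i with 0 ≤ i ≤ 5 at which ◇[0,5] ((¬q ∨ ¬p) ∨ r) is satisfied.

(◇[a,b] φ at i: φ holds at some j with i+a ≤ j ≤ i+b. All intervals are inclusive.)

6

Evaluate at each i in [0,5]:
  i=0: ✓ (witness j=1)
  i=1: ✓ (witness j=1)
  i=2: ✓ (witness j=2)
  i=3: ✓ (witness j=3)
  i=4: ✓ (witness j=5)
  i=5: ✓ (witness j=5)
Positions where it holds: {0, 1, 2, 3, 4, 5} → 6.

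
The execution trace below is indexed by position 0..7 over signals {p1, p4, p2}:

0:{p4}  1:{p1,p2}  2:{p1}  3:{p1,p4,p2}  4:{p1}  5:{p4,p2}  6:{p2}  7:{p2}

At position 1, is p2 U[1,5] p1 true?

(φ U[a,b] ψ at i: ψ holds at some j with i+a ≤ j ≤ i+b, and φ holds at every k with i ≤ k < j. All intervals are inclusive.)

Need some j in [2,6] with p1, and p2 at every k in [1,j-1].
  j=2: p1 holds; p2 holds at every k in [1,1] → satisfied.

Holds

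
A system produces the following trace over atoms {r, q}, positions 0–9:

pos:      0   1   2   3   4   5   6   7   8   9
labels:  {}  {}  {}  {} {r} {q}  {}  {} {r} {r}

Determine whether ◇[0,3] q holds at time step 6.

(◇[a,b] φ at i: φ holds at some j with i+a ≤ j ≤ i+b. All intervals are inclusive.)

Does not hold

Check q at each j in [6,9]:
  j=6: false
  j=7: false
  j=8: false
  j=9: false
No position in the window satisfies it → formula fails.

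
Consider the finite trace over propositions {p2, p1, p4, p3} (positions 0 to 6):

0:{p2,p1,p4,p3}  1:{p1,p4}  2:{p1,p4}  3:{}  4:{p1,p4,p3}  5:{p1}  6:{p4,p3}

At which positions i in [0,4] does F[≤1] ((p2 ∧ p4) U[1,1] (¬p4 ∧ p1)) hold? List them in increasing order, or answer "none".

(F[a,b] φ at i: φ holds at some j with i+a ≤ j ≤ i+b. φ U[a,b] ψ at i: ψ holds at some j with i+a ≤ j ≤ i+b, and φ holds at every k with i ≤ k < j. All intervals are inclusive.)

Evaluate at each i in [0,4]:
  i=0: ✗ (none in [0,1])
  i=1: ✗ (none in [1,2])
  i=2: ✗ (none in [2,3])
  i=3: ✗ (none in [3,4])
  i=4: ✗ (none in [4,5])

none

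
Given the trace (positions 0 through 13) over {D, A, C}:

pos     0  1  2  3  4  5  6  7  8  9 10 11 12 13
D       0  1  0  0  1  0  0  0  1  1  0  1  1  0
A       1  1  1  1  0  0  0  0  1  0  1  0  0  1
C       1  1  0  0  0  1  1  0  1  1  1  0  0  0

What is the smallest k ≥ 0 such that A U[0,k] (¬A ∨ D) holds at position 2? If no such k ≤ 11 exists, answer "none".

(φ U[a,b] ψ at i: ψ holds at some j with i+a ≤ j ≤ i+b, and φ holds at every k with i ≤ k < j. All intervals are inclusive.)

Need earliest j ≥ 2 with (¬A ∨ D), and A at every k in [2,j-1].
  j=2: rhs fails.
  j=3: rhs fails.
  j=4: rhs holds; lhs holds on [2,3]. k = 2.

2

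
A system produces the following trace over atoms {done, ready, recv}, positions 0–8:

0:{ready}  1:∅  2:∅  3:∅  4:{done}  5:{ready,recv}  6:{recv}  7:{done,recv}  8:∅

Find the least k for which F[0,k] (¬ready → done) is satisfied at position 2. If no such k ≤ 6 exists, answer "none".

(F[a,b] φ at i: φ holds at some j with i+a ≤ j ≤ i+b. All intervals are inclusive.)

Scan j = 2,3,… for (¬ready → done):
  j=2: fails
  j=3: fails
  j=4: holds
First hit at j=4, so smallest k = 4-2 = 2.

2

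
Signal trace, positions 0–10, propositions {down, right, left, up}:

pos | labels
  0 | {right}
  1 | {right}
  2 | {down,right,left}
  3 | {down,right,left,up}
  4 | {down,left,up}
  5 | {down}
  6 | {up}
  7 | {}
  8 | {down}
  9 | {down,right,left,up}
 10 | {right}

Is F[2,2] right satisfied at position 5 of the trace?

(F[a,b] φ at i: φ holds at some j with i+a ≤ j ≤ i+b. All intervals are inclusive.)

No

Check right at each j in [7,7]:
  j=7: false
No position in the window satisfies it → formula fails.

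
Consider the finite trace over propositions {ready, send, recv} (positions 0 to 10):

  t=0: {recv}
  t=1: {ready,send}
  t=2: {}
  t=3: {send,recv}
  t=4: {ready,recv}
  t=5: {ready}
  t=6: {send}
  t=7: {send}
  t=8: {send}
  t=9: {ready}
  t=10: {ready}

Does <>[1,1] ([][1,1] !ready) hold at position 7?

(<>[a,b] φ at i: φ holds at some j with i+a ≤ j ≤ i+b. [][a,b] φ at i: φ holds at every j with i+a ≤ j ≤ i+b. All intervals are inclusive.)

Does not hold

Check [][1,1] !ready at each j in [8,8]:
  j=8: fails at 9
No position in the window satisfies it → formula fails.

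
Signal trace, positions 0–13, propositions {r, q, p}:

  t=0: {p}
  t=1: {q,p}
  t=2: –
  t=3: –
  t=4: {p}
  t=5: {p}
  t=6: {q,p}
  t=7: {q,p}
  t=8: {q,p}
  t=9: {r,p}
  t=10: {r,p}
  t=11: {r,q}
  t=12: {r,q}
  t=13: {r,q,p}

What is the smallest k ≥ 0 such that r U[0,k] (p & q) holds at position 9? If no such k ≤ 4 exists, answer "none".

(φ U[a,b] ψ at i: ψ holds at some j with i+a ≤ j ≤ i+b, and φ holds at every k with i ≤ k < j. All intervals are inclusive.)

Need earliest j ≥ 9 with (p & q), and r at every k in [9,j-1].
  j=9: rhs fails.
  j=10: rhs fails.
  j=11: rhs fails.
  j=12: rhs fails.
  j=13: rhs holds; lhs holds on [9,12]. k = 4.

4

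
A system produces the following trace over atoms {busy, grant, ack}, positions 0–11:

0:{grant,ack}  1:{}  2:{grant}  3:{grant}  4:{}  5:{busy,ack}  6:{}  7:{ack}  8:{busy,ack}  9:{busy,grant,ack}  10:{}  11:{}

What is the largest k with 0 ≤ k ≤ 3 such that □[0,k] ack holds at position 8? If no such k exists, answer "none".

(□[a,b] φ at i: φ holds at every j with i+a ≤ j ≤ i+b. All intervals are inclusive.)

ack must hold from j=8 onward; find where it first fails.
  j=8: holds
  j=9: holds
  j=10: fails
Holds on [8,9], so largest k = 1.

1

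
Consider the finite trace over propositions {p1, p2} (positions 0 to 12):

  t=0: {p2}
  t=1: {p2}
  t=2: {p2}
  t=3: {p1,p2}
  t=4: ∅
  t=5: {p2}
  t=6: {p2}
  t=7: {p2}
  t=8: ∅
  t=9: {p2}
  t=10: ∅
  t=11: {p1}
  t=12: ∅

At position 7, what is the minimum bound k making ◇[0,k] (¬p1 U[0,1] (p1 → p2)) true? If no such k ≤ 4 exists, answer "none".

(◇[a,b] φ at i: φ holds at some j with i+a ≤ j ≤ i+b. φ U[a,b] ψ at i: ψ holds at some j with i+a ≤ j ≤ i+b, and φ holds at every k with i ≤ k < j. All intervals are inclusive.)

Scan j = 7,8,… for (¬p1 U[0,1] (p1 → p2)):
  j=7: holds
First hit at j=7, so smallest k = 7-7 = 0.

0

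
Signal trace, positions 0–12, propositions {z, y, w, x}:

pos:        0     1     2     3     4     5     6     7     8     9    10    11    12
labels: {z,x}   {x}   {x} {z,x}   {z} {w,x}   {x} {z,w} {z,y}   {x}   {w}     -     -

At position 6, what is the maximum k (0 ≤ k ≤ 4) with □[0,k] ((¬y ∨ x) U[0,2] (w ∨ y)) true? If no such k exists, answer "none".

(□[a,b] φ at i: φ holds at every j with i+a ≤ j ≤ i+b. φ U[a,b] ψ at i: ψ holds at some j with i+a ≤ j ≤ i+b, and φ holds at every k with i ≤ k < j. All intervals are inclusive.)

((¬y ∨ x) U[0,2] (w ∨ y)) must hold from j=6 onward; find where it first fails.
  j=6: holds
  j=7: holds
  j=8: holds
  j=9: holds
  j=10: holds
Holds through j=10; largest k = 4.

4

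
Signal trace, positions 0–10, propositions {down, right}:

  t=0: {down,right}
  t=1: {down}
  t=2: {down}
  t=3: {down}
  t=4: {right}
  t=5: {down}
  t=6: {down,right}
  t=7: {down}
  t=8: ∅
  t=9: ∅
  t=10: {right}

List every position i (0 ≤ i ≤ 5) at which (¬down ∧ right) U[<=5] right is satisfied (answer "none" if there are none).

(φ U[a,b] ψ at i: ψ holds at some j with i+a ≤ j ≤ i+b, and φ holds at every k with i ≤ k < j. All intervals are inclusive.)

Evaluate at each i in [0,5]:
  i=0: ✓ (rhs at j=0)
  i=1: ✗ (lhs fails at k=1 before rhs at j=4)
  i=2: ✗ (lhs fails at k=2 before rhs at j=4)
  i=3: ✗ (lhs fails at k=3 before rhs at j=4)
  i=4: ✓ (rhs at j=4)
  i=5: ✗ (lhs fails at k=5 before rhs at j=6)

0, 4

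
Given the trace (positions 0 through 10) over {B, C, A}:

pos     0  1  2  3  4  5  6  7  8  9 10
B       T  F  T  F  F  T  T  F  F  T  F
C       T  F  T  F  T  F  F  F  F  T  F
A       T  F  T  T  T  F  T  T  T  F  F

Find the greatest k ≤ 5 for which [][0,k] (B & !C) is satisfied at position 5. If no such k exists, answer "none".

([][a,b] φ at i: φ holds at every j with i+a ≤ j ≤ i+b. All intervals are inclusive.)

1

(B & !C) must hold from j=5 onward; find where it first fails.
  j=5: holds
  j=6: holds
  j=7: fails
Holds on [5,6], so largest k = 1.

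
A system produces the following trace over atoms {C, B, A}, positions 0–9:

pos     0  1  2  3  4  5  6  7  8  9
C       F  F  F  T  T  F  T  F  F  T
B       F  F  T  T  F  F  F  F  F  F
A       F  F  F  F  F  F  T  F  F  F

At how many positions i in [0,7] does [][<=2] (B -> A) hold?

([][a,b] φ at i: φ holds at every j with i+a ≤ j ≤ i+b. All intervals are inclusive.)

Evaluate at each i in [0,7]:
  i=0: ✗ (fails at j=2)
  i=1: ✗ (fails at j=2)
  i=2: ✗ (fails at j=2)
  i=3: ✗ (fails at j=3)
  i=4: ✓ (all of [4,6])
  i=5: ✓ (all of [5,7])
  i=6: ✓ (all of [6,8])
  i=7: ✓ (all of [7,9])
Positions where it holds: {4, 5, 6, 7} → 4.

4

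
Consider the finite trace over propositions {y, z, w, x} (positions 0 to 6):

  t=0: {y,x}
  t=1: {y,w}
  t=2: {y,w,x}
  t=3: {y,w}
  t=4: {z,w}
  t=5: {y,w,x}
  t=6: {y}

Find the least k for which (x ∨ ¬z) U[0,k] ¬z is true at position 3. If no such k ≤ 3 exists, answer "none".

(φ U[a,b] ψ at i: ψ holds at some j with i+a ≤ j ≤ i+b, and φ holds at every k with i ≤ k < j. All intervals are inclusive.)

0

Need earliest j ≥ 3 with ¬z, and (x ∨ ¬z) at every k in [3,j-1].
  j=3: rhs holds (empty prefix). k = 0.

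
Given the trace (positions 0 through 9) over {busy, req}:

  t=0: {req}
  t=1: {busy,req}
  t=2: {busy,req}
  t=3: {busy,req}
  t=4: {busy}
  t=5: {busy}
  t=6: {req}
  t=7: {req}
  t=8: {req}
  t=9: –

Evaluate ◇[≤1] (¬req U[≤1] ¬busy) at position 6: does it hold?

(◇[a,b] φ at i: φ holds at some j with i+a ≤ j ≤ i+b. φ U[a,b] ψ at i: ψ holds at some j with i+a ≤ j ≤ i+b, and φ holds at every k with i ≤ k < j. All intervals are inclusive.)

True

Check (¬req U[≤1] ¬busy) at each j in [6,7]:
  j=6: holds
  j=7: holds
Found at j=6 → formula holds.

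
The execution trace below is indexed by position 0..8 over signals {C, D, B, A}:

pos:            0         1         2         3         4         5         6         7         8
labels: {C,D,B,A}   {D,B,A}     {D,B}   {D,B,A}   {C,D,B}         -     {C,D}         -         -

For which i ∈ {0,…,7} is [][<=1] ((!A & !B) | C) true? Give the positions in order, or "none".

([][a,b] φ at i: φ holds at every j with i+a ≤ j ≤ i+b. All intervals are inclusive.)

4, 5, 6, 7

Evaluate at each i in [0,7]:
  i=0: ✗ (fails at j=1)
  i=1: ✗ (fails at j=1)
  i=2: ✗ (fails at j=2)
  i=3: ✗ (fails at j=3)
  i=4: ✓ (all of [4,5])
  i=5: ✓ (all of [5,6])
  i=6: ✓ (all of [6,7])
  i=7: ✓ (all of [7,8])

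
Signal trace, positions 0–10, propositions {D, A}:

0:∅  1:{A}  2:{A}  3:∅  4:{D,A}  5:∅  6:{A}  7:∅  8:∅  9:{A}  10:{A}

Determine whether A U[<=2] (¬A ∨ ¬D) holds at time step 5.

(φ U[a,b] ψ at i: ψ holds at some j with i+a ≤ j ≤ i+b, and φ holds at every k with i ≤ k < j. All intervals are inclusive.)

True

Need some j in [5,7] with (¬A ∨ ¬D), and A at every k in [5,j-1].
  j=5: (¬A ∨ ¬D) holds; no prefix to check → satisfied.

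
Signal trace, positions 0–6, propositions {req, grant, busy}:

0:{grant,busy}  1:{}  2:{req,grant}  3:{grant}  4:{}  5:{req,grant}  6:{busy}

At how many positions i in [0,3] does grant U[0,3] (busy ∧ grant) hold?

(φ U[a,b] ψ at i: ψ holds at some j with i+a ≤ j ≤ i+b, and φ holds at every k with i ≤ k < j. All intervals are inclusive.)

Evaluate at each i in [0,3]:
  i=0: ✓ (rhs at j=0)
  i=1: ✗ (no rhs in [1,4])
  i=2: ✗ (no rhs in [2,5])
  i=3: ✗ (no rhs in [3,6])
Positions where it holds: {0} → 1.

1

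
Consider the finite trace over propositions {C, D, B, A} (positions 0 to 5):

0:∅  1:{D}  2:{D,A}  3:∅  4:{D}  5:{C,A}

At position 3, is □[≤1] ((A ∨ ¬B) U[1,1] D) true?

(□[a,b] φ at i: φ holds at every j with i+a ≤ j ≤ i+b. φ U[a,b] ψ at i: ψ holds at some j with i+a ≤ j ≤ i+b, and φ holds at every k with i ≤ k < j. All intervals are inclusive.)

Check ((A ∨ ¬B) U[1,1] D) at every j in [3,4]:
  j=3: holds
  j=4: fails
Fails at j=4 → formula fails.

Does not hold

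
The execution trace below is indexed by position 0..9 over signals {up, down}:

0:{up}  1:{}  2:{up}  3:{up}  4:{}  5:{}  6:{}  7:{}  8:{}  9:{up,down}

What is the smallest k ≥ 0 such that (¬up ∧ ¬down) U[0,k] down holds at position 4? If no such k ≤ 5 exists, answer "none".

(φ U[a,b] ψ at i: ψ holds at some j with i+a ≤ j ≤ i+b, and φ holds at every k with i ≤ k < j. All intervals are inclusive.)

Need earliest j ≥ 4 with down, and (¬up ∧ ¬down) at every k in [4,j-1].
  j=4: rhs fails.
  j=5: rhs fails.
  j=6: rhs fails.
  j=7: rhs fails.
  j=8: rhs fails.
  j=9: rhs holds; lhs holds on [4,8]. k = 5.

5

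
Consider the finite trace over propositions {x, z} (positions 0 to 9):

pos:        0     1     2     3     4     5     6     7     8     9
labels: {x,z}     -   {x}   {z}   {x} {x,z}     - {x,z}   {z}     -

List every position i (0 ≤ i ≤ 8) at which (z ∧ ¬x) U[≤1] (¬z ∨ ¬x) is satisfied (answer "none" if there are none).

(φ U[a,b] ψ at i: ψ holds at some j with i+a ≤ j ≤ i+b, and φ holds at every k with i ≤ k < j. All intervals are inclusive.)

1, 2, 3, 4, 6, 8

Evaluate at each i in [0,8]:
  i=0: ✗ (lhs fails at k=0 before rhs at j=1)
  i=1: ✓ (rhs at j=1)
  i=2: ✓ (rhs at j=2)
  i=3: ✓ (rhs at j=3)
  i=4: ✓ (rhs at j=4)
  i=5: ✗ (lhs fails at k=5 before rhs at j=6)
  i=6: ✓ (rhs at j=6)
  i=7: ✗ (lhs fails at k=7 before rhs at j=8)
  i=8: ✓ (rhs at j=8)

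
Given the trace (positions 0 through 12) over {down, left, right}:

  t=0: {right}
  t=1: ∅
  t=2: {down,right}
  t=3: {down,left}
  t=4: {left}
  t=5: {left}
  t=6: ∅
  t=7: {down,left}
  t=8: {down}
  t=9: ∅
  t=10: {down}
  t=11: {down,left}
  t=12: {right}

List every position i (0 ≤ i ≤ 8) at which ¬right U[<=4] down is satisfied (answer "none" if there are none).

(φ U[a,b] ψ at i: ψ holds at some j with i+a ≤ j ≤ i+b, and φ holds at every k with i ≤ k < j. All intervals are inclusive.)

Evaluate at each i in [0,8]:
  i=0: ✗ (lhs fails at k=0 before rhs at j=2)
  i=1: ✓ (rhs at j=2; lhs holds on [1,1])
  i=2: ✓ (rhs at j=2)
  i=3: ✓ (rhs at j=3)
  i=4: ✓ (rhs at j=7; lhs holds on [4,6])
  i=5: ✓ (rhs at j=7; lhs holds on [5,6])
  i=6: ✓ (rhs at j=7; lhs holds on [6,6])
  i=7: ✓ (rhs at j=7)
  i=8: ✓ (rhs at j=8)

1, 2, 3, 4, 5, 6, 7, 8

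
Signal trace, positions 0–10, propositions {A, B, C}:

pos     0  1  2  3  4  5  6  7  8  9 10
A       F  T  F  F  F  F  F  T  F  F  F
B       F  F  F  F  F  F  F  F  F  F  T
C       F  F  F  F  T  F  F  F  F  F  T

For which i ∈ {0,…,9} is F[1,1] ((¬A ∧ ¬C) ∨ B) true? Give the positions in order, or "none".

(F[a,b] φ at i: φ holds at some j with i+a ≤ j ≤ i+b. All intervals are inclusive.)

Evaluate at each i in [0,9]:
  i=0: ✗ (none in [1,1])
  i=1: ✓ (witness j=2)
  i=2: ✓ (witness j=3)
  i=3: ✗ (none in [4,4])
  i=4: ✓ (witness j=5)
  i=5: ✓ (witness j=6)
  i=6: ✗ (none in [7,7])
  i=7: ✓ (witness j=8)
  i=8: ✓ (witness j=9)
  i=9: ✓ (witness j=10)

1, 2, 4, 5, 7, 8, 9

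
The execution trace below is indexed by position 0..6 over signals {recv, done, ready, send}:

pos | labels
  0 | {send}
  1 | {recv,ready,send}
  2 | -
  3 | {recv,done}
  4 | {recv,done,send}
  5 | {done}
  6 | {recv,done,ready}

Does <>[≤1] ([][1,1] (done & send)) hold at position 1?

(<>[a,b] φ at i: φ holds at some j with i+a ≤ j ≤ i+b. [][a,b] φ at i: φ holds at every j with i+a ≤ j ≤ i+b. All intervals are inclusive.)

Check [][1,1] (done & send) at each j in [1,2]:
  j=1: fails at 2
  j=2: fails at 3
No position in the window satisfies it → formula fails.

False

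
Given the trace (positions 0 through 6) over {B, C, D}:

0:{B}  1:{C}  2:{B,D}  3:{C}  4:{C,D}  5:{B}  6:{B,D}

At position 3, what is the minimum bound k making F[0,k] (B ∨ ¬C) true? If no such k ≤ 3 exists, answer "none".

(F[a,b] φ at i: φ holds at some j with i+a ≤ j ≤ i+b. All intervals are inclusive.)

Scan j = 3,4,… for (B ∨ ¬C):
  j=3: fails
  j=4: fails
  j=5: holds
First hit at j=5, so smallest k = 5-3 = 2.

2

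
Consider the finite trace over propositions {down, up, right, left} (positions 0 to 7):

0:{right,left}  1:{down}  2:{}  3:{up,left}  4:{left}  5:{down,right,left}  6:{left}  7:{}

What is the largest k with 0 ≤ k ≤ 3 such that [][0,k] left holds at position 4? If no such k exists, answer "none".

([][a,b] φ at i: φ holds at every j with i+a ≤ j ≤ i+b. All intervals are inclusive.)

2

left must hold from j=4 onward; find where it first fails.
  j=4: holds
  j=5: holds
  j=6: holds
  j=7: fails
Holds on [4,6], so largest k = 2.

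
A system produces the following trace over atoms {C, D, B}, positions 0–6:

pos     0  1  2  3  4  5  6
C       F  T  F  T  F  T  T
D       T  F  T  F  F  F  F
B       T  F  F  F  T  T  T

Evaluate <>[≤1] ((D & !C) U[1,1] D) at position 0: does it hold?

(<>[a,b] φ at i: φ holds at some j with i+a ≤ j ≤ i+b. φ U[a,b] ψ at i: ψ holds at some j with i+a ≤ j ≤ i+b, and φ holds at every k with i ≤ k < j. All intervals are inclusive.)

Check ((D & !C) U[1,1] D) at each j in [0,1]:
  j=0: fails
  j=1: fails
No position in the window satisfies it → formula fails.

False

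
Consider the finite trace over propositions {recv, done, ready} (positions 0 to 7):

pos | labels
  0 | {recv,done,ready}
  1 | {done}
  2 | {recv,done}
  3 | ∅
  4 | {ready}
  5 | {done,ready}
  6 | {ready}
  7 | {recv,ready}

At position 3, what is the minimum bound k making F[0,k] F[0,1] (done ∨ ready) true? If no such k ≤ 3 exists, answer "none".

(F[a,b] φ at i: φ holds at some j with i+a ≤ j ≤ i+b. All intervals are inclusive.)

0

Scan j = 3,4,… for F[0,1] (done ∨ ready):
  j=3: holds
First hit at j=3, so smallest k = 3-3 = 0.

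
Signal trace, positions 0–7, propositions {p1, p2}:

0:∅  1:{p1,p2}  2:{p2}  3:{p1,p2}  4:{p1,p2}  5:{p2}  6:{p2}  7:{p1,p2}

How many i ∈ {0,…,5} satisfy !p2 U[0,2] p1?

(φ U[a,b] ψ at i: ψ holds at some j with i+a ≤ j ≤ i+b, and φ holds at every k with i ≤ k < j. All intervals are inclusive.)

Evaluate at each i in [0,5]:
  i=0: ✓ (rhs at j=1; lhs holds on [0,0])
  i=1: ✓ (rhs at j=1)
  i=2: ✗ (lhs fails at k=2 before rhs at j=3)
  i=3: ✓ (rhs at j=3)
  i=4: ✓ (rhs at j=4)
  i=5: ✗ (lhs fails at k=5 before rhs at j=7)
Positions where it holds: {0, 1, 3, 4} → 4.

4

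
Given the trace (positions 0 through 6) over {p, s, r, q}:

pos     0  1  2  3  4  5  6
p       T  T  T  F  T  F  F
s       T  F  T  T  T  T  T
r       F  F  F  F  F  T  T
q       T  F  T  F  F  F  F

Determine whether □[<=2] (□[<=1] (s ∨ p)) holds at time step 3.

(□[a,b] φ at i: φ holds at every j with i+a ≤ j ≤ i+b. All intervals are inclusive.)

Check □[<=1] (s ∨ p) at every j in [3,5]:
  j=3: holds on [3,4]
  j=4: holds on [4,5]
  j=5: holds on [5,6]
All positions satisfy it → formula holds.

Yes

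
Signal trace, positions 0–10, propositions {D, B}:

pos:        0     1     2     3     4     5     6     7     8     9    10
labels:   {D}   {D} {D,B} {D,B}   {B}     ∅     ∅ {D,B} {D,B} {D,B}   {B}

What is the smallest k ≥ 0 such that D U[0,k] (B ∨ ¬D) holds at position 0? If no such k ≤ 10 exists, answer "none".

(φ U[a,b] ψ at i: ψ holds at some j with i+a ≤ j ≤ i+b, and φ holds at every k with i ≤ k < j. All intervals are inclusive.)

Need earliest j ≥ 0 with (B ∨ ¬D), and D at every k in [0,j-1].
  j=0: rhs fails.
  j=1: rhs fails.
  j=2: rhs holds; lhs holds on [0,1]. k = 2.

2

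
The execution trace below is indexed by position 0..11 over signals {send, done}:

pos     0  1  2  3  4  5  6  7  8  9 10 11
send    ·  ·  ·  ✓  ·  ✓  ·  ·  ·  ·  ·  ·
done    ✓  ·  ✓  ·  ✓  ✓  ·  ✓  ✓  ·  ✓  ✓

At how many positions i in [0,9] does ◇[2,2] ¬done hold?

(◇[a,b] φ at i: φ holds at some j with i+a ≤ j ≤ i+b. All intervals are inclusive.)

Evaluate at each i in [0,9]:
  i=0: ✗ (none in [2,2])
  i=1: ✓ (witness j=3)
  i=2: ✗ (none in [4,4])
  i=3: ✗ (none in [5,5])
  i=4: ✓ (witness j=6)
  i=5: ✗ (none in [7,7])
  i=6: ✗ (none in [8,8])
  i=7: ✓ (witness j=9)
  i=8: ✗ (none in [10,10])
  i=9: ✗ (none in [11,11])
Positions where it holds: {1, 4, 7} → 3.

3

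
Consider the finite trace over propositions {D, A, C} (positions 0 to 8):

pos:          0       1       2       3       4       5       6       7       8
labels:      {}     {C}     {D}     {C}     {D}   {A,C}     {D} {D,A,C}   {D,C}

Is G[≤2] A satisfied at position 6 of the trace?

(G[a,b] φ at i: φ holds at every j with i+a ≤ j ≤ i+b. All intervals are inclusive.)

Check A at every j in [6,8]:
  j=6: false
  j=7: true
  j=8: false
Fails at j=6 → formula fails.

No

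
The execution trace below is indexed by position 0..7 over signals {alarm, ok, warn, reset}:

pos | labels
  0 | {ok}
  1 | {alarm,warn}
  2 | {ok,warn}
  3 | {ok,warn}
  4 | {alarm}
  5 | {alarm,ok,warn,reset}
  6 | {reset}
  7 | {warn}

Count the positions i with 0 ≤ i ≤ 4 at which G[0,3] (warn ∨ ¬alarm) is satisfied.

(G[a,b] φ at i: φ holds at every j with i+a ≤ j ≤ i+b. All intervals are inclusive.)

1

Evaluate at each i in [0,4]:
  i=0: ✓ (all of [0,3])
  i=1: ✗ (fails at j=4)
  i=2: ✗ (fails at j=4)
  i=3: ✗ (fails at j=4)
  i=4: ✗ (fails at j=4)
Positions where it holds: {0} → 1.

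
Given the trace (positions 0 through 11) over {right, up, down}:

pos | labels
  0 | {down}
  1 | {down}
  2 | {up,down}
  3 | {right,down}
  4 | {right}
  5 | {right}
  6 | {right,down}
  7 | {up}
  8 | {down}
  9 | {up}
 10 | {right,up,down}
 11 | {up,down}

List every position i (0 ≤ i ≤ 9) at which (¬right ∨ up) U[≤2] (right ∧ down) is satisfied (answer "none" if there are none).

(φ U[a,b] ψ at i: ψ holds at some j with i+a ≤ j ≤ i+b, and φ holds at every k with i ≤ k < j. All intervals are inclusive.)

Evaluate at each i in [0,9]:
  i=0: ✗ (no rhs in [0,2])
  i=1: ✓ (rhs at j=3; lhs holds on [1,2])
  i=2: ✓ (rhs at j=3; lhs holds on [2,2])
  i=3: ✓ (rhs at j=3)
  i=4: ✗ (lhs fails at k=4 before rhs at j=6)
  i=5: ✗ (lhs fails at k=5 before rhs at j=6)
  i=6: ✓ (rhs at j=6)
  i=7: ✗ (no rhs in [7,9])
  i=8: ✓ (rhs at j=10; lhs holds on [8,9])
  i=9: ✓ (rhs at j=10; lhs holds on [9,9])

1, 2, 3, 6, 8, 9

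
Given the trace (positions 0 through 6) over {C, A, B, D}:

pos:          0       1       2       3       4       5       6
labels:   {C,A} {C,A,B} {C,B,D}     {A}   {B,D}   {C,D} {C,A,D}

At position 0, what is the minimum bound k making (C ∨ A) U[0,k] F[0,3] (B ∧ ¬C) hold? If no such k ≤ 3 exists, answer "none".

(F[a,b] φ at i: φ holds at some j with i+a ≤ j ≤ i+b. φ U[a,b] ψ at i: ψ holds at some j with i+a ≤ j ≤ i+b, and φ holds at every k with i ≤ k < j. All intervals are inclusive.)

1

Need earliest j ≥ 0 with F[0,3] (B ∧ ¬C), and (C ∨ A) at every k in [0,j-1].
  j=0: rhs fails.
  j=1: rhs holds; lhs holds on [0,0]. k = 1.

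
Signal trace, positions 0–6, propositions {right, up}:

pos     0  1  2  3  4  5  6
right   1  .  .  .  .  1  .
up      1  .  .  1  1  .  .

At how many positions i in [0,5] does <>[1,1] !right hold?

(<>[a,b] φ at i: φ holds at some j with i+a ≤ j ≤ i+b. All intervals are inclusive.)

Evaluate at each i in [0,5]:
  i=0: ✓ (witness j=1)
  i=1: ✓ (witness j=2)
  i=2: ✓ (witness j=3)
  i=3: ✓ (witness j=4)
  i=4: ✗ (none in [5,5])
  i=5: ✓ (witness j=6)
Positions where it holds: {0, 1, 2, 3, 5} → 5.

5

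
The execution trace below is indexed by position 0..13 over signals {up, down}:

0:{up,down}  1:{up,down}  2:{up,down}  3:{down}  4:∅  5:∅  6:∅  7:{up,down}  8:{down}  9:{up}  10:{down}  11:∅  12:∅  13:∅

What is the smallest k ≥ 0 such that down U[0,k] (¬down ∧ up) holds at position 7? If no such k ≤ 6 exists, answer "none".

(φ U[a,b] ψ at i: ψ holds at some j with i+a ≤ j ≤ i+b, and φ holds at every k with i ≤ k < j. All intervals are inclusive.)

2

Need earliest j ≥ 7 with (¬down ∧ up), and down at every k in [7,j-1].
  j=7: rhs fails.
  j=8: rhs fails.
  j=9: rhs holds; lhs holds on [7,8]. k = 2.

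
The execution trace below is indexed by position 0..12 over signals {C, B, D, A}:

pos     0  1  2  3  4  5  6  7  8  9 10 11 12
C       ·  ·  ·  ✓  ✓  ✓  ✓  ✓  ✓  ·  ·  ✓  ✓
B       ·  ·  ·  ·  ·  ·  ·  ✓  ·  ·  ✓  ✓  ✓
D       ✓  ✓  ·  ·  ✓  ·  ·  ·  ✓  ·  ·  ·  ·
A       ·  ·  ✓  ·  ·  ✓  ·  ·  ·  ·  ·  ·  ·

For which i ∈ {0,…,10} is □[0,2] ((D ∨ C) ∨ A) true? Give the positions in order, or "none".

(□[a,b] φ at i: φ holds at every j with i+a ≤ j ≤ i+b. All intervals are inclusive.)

0, 1, 2, 3, 4, 5, 6

Evaluate at each i in [0,10]:
  i=0: ✓ (all of [0,2])
  i=1: ✓ (all of [1,3])
  i=2: ✓ (all of [2,4])
  i=3: ✓ (all of [3,5])
  i=4: ✓ (all of [4,6])
  i=5: ✓ (all of [5,7])
  i=6: ✓ (all of [6,8])
  i=7: ✗ (fails at j=9)
  i=8: ✗ (fails at j=9)
  i=9: ✗ (fails at j=9)
  i=10: ✗ (fails at j=10)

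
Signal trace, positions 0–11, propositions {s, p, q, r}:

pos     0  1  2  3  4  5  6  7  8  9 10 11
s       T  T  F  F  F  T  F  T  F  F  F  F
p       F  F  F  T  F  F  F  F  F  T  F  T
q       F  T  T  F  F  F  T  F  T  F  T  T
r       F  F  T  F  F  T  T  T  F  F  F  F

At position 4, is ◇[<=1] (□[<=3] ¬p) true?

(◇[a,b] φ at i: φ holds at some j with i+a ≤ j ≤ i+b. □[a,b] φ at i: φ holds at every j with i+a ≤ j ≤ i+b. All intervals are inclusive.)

Check □[<=3] ¬p at each j in [4,5]:
  j=4: holds on [4,7]
  j=5: holds on [5,8]
Found at j=4 → formula holds.

True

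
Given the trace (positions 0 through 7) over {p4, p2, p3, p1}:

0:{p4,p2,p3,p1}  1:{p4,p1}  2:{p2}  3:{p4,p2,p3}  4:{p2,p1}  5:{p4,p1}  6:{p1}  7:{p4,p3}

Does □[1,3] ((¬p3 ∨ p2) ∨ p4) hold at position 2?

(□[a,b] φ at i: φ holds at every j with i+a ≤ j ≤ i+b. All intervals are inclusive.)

Check ((¬p3 ∨ p2) ∨ p4) at every j in [3,5]:
  j=3: true
  j=4: true
  j=5: true
All positions satisfy it → formula holds.

True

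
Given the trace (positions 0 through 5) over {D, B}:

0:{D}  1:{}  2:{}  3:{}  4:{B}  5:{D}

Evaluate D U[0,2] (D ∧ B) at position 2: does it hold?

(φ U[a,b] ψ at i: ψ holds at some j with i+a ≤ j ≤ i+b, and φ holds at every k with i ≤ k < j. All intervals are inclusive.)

False

Need some j in [2,4] with (D ∧ B), and D at every k in [2,j-1].
  j=2: (D ∧ B) false.
  j=3: (D ∧ B) false.
  j=4: (D ∧ B) false.
No j in the window works → until fails.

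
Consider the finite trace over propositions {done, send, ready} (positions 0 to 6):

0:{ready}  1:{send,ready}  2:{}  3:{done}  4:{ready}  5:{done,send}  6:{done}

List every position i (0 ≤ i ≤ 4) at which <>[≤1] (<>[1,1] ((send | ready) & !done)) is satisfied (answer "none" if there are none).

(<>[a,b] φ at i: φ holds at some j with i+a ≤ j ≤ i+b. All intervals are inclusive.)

0, 2, 3

Evaluate at each i in [0,4]:
  i=0: ✓ (witness j=0)
  i=1: ✗ (none in [1,2])
  i=2: ✓ (witness j=3)
  i=3: ✓ (witness j=3)
  i=4: ✗ (none in [4,5])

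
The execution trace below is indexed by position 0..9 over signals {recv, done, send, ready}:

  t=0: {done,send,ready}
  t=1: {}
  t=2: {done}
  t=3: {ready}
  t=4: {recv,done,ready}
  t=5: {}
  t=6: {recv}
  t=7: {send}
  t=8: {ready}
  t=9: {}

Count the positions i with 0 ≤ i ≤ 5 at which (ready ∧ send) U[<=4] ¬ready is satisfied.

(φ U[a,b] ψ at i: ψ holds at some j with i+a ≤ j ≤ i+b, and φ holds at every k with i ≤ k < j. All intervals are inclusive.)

Evaluate at each i in [0,5]:
  i=0: ✓ (rhs at j=1; lhs holds on [0,0])
  i=1: ✓ (rhs at j=1)
  i=2: ✓ (rhs at j=2)
  i=3: ✗ (lhs fails at k=3 before rhs at j=5)
  i=4: ✗ (lhs fails at k=4 before rhs at j=5)
  i=5: ✓ (rhs at j=5)
Positions where it holds: {0, 1, 2, 5} → 4.

4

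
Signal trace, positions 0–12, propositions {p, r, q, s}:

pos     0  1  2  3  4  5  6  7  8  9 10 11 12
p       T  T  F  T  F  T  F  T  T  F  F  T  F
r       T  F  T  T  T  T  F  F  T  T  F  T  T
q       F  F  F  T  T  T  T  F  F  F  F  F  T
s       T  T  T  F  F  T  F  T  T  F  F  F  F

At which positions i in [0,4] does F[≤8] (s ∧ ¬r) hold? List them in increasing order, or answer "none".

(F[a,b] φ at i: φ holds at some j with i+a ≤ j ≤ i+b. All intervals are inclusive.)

0, 1, 2, 3, 4

Evaluate at each i in [0,4]:
  i=0: ✓ (witness j=1)
  i=1: ✓ (witness j=1)
  i=2: ✓ (witness j=7)
  i=3: ✓ (witness j=7)
  i=4: ✓ (witness j=7)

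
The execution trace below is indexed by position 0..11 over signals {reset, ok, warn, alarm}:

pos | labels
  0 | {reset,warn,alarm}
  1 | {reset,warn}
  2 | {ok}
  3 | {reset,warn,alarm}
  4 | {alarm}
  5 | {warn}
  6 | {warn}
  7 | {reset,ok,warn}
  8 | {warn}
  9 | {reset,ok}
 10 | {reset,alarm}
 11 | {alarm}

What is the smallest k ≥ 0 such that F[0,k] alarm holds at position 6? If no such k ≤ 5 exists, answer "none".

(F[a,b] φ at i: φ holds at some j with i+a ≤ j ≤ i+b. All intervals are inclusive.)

4

Scan j = 6,7,… for alarm:
  j=6: fails
  j=7: fails
  j=8: fails
  j=9: fails
  j=10: holds
First hit at j=10, so smallest k = 10-6 = 4.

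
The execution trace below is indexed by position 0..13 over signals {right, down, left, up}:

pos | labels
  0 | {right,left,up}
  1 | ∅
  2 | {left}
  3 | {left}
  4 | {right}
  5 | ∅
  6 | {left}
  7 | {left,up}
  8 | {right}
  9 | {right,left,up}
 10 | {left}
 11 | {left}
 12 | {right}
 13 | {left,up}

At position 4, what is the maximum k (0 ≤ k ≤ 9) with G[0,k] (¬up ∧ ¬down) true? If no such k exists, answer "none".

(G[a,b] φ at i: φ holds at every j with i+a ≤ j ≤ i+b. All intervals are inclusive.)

2

(¬up ∧ ¬down) must hold from j=4 onward; find where it first fails.
  j=4: holds
  j=5: holds
  j=6: holds
  j=7: fails
Holds on [4,6], so largest k = 2.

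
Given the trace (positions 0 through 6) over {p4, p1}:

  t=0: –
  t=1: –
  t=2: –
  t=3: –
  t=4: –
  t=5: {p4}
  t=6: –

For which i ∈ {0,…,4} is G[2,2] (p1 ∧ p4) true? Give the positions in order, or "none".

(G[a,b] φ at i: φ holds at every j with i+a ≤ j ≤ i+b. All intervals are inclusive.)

Evaluate at each i in [0,4]:
  i=0: ✗ (fails at j=2)
  i=1: ✗ (fails at j=3)
  i=2: ✗ (fails at j=4)
  i=3: ✗ (fails at j=5)
  i=4: ✗ (fails at j=6)

none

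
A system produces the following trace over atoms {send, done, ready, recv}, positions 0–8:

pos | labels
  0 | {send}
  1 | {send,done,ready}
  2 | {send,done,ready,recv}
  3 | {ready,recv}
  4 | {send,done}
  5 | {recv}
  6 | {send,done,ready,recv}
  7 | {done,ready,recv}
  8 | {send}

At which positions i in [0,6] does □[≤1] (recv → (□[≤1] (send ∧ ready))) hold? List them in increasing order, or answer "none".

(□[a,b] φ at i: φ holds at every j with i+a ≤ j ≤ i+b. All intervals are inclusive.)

Evaluate at each i in [0,6]:
  i=0: ✓ (all of [0,1])
  i=1: ✗ (fails at j=2)
  i=2: ✗ (fails at j=2)
  i=3: ✗ (fails at j=3)
  i=4: ✗ (fails at j=5)
  i=5: ✗ (fails at j=5)
  i=6: ✗ (fails at j=6)

0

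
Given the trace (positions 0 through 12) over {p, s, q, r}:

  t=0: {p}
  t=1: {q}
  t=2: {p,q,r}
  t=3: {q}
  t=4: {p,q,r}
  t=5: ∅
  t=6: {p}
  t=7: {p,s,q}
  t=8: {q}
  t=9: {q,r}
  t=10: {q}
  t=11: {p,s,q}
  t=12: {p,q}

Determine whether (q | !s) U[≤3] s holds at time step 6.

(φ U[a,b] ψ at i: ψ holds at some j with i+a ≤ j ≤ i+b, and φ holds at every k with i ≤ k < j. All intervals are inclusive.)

True

Need some j in [6,9] with s, and (q | !s) at every k in [6,j-1].
  j=6: s false.
  j=7: s holds; (q | !s) holds at every k in [6,6] → satisfied.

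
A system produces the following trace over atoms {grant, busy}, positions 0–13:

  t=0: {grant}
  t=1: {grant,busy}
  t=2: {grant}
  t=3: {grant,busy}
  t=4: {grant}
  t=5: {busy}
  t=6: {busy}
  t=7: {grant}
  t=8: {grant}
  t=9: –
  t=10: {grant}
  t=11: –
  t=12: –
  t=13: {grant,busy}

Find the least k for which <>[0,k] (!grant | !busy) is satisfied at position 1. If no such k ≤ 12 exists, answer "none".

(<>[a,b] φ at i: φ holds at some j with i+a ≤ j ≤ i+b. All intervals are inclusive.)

1

Scan j = 1,2,… for (!grant | !busy):
  j=1: fails
  j=2: holds
First hit at j=2, so smallest k = 2-1 = 1.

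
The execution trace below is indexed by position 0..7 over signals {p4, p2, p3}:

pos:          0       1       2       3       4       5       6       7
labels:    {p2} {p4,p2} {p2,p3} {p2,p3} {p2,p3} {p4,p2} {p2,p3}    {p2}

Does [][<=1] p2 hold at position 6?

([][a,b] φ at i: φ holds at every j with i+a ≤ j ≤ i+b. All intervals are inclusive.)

Check p2 at every j in [6,7]:
  j=6: true
  j=7: true
All positions satisfy it → formula holds.

True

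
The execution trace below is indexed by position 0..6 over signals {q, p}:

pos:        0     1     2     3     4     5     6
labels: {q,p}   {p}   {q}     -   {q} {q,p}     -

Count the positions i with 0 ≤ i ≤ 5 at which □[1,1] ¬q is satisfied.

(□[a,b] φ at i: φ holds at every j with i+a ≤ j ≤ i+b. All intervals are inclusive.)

3

Evaluate at each i in [0,5]:
  i=0: ✓ (all of [1,1])
  i=1: ✗ (fails at j=2)
  i=2: ✓ (all of [3,3])
  i=3: ✗ (fails at j=4)
  i=4: ✗ (fails at j=5)
  i=5: ✓ (all of [6,6])
Positions where it holds: {0, 2, 5} → 3.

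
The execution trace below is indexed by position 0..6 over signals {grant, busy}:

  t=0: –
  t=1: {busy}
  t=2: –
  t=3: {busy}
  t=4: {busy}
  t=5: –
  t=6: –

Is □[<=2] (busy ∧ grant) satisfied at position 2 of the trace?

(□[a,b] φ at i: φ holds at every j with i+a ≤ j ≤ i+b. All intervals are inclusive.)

Check (busy ∧ grant) at every j in [2,4]:
  j=2: false
  j=3: false
  j=4: false
Fails at j=2 → formula fails.

False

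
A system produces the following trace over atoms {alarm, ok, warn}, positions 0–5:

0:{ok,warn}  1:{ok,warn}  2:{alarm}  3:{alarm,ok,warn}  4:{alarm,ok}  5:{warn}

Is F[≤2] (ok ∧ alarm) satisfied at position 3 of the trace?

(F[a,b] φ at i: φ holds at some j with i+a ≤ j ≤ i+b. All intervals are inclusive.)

True

Check (ok ∧ alarm) at each j in [3,5]:
  j=3: true
  j=4: true
  j=5: false
Found at j=3 → formula holds.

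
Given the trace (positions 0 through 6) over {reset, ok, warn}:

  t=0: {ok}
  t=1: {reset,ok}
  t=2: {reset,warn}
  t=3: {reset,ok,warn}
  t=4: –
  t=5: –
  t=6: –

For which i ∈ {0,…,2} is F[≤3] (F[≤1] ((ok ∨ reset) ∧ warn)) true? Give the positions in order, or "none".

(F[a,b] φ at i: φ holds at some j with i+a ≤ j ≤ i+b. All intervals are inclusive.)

0, 1, 2

Evaluate at each i in [0,2]:
  i=0: ✓ (witness j=1)
  i=1: ✓ (witness j=1)
  i=2: ✓ (witness j=2)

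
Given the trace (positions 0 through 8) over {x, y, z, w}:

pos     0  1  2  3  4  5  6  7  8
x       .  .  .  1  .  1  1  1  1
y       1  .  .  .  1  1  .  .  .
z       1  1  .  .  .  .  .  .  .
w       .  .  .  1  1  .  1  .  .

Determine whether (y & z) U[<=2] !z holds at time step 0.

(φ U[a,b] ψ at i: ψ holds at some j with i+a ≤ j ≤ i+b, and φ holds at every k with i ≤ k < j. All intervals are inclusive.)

Need some j in [0,2] with !z, and (y & z) at every k in [0,j-1].
  j=0: !z false.
  j=1: !z false.
  j=2: !z holds, but (y & z) fails at k=1 → not this j.
No j in the window works → until fails.

Does not hold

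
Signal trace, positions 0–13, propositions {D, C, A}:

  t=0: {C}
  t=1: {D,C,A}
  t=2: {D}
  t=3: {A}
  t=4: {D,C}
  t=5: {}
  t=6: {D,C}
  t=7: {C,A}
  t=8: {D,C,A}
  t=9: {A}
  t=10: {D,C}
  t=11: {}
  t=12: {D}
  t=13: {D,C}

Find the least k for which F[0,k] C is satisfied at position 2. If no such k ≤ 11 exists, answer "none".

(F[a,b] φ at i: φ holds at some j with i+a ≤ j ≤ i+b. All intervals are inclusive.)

Scan j = 2,3,… for C:
  j=2: fails
  j=3: fails
  j=4: holds
First hit at j=4, so smallest k = 4-2 = 2.

2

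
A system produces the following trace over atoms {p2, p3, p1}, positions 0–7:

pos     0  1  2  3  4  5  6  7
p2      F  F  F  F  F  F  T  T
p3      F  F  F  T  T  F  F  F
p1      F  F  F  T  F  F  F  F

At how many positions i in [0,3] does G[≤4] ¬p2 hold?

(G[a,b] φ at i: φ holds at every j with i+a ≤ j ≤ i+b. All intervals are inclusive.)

2

Evaluate at each i in [0,3]:
  i=0: ✓ (all of [0,4])
  i=1: ✓ (all of [1,5])
  i=2: ✗ (fails at j=6)
  i=3: ✗ (fails at j=6)
Positions where it holds: {0, 1} → 2.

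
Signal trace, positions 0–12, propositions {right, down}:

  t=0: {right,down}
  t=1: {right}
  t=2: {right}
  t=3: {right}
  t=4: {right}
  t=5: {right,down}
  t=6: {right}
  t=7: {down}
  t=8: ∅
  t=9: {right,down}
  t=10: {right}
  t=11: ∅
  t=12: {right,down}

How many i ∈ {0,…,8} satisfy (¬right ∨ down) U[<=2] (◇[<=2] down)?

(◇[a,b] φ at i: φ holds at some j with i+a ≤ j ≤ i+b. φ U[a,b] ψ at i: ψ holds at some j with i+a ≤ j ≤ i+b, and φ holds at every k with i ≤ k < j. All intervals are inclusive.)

Evaluate at each i in [0,8]:
  i=0: ✓ (rhs at j=0)
  i=1: ✗ (lhs fails at k=1 before rhs at j=3)
  i=2: ✗ (lhs fails at k=2 before rhs at j=3)
  i=3: ✓ (rhs at j=3)
  i=4: ✓ (rhs at j=4)
  i=5: ✓ (rhs at j=5)
  i=6: ✓ (rhs at j=6)
  i=7: ✓ (rhs at j=7)
  i=8: ✓ (rhs at j=8)
Positions where it holds: {0, 3, 4, 5, 6, 7, 8} → 7.

7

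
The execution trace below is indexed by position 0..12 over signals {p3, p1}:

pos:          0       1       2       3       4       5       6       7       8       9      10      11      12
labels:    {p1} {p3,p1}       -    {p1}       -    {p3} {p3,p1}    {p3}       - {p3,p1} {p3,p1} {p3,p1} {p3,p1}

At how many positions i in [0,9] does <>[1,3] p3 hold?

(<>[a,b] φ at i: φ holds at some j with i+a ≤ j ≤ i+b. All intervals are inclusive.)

Evaluate at each i in [0,9]:
  i=0: ✓ (witness j=1)
  i=1: ✗ (none in [2,4])
  i=2: ✓ (witness j=5)
  i=3: ✓ (witness j=5)
  i=4: ✓ (witness j=5)
  i=5: ✓ (witness j=6)
  i=6: ✓ (witness j=7)
  i=7: ✓ (witness j=9)
  i=8: ✓ (witness j=9)
  i=9: ✓ (witness j=10)
Positions where it holds: {0, 2, 3, 4, 5, 6, 7, 8, 9} → 9.

9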